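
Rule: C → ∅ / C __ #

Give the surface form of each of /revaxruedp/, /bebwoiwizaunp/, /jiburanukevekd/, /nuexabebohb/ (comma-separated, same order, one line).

/revaxruedp/: /p/ is the second consonant of a word-final cluster /dp/, so it deletes. → [revaxrued].
/bebwoiwizaunp/: /p/ is the second consonant of a word-final cluster /np/, so it deletes. → [bebwoiwizaun].
/jiburanukevekd/: /d/ is the second consonant of a word-final cluster /kd/, so it deletes. → [jiburanukevek].
/nuexabebohb/: /b/ is the second consonant of a word-final cluster /hb/, so it deletes. → [nuexabeboh].

revaxrued, bebwoiwizaun, jiburanukevek, nuexabeboh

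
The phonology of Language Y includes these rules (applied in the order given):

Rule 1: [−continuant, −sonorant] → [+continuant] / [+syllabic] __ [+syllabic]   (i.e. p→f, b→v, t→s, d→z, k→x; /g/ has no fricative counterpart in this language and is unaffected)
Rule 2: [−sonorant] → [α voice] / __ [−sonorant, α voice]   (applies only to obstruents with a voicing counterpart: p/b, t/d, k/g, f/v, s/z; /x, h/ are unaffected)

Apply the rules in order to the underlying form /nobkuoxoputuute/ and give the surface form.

Rule 1 (intervocalic spirantization): /p/ is a stop between vowels /o/ and /u/, so it spirantizes to the fricative [f]. /t/ is a stop between vowels /u/ and /u/, so it spirantizes to the fricative [s]. /t/ is a stop between vowels /u/ and /e/, so it spirantizes to the fricative [s]. /nobkuoxoputuute/ → nobkuoxofusuuse.
Rule 2 (regressive voicing assimilation): /b/ precedes the voiceless obstruent /k/, so it devoices to [p] by assimilation. /nobkuoxofusuuse/ → nopkuoxofusuuse.

nopkuoxofusuuse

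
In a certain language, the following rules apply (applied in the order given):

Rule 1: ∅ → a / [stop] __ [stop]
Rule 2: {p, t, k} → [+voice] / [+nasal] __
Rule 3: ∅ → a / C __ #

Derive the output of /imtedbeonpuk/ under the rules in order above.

Rule 1 (stop-cluster a-epenthesis): /d/ and /b/ form a stop–stop cluster, so [a] is inserted between them. /imtedbeonpuk/ → imtedabeonpuk.
Rule 2 (post-nasal voicing): /t/ is a voiceless stop immediately after the nasal /m/, so it voices to [d]. /p/ is a voiceless stop immediately after the nasal /n/, so it voices to [b]. /imtedabeonpuk/ → imdedabeonbuk.
Rule 3 (final a-epenthesis): the form ends in the consonant /k/, so [a] is inserted word-finally. /imdedabeonbuk/ → imdedabeonbuka.

imdedabeonbuka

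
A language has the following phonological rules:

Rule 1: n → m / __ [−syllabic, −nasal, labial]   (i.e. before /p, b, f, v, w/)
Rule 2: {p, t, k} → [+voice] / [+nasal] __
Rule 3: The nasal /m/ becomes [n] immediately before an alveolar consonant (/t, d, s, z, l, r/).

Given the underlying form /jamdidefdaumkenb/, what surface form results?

Rule 1 (nasal place assimilation): /n/ precedes the labial consonant /b/, so it assimilates in place to [m]. /jamdidefdaumkenb/ → jamdidefdaumkemb.
Rule 2 (post-nasal voicing): /k/ is a voiceless stop immediately after the nasal /m/, so it voices to [g]. /jamdidefdaumkemb/ → jamdidefdaumgemb.
Rule 3 (nasal place assimilation): /m/ precedes the alveolar consonant /d/, so it assimilates in place to [n]. /jamdidefdaumgemb/ → jandidefdaumgemb.

jandidefdaumgemb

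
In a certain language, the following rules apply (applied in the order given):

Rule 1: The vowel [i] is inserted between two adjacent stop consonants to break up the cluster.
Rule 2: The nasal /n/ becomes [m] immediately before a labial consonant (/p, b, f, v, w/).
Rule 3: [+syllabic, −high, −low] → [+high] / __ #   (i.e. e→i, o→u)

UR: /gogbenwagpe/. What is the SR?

Rule 1 (stop-cluster i-epenthesis): /g/ and /b/ form a stop–stop cluster, so [i] is inserted between them. /g/ and /p/ form a stop–stop cluster, so [i] is inserted between them. /gogbenwagpe/ → gogibenwagipe.
Rule 2 (nasal place assimilation): /n/ precedes the labial consonant /w/, so it assimilates in place to [m]. /gogibenwagipe/ → gogibemwagipe.
Rule 3 (final vowel raising): /e/ is a mid vowel in word-final position, so it raises to [i]. /gogibemwagipe/ → gogibemwagipi.

gogibemwagipi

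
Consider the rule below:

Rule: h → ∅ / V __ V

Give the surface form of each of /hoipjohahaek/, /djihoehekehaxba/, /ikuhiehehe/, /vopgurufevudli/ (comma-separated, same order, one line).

hoipjoaaek, djioeekeaxba, ikuieee, vopgurufevudli

/hoipjohahaek/: /h/ occurs between vowels /o/ and /a/, so it deletes. /h/ occurs between vowels /a/ and /a/, so it deletes. → [hoipjoaaek].
/djihoehekehaxba/: /h/ occurs between vowels /i/ and /o/, so it deletes. /h/ occurs between vowels /e/ and /e/, so it deletes. /h/ occurs between vowels /e/ and /a/, so it deletes. → [djioeekeaxba].
/ikuhiehehe/: /h/ occurs between vowels /u/ and /i/, so it deletes. /h/ occurs between vowels /e/ and /e/, so it deletes. /h/ occurs between vowels /e/ and /e/, so it deletes. → [ikuieee].
/vopgurufevudli/: the rule's environment is not met; surfaces unchanged as [vopgurufevudli].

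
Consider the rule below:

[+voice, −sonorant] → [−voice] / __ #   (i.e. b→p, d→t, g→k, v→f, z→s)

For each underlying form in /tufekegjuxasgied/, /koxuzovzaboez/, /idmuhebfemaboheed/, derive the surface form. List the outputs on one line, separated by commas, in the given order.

/tufekegjuxasgied/: /d/ is a voiced obstruent in word-final position, so it devoices to [t]. → [tufekegjuxasgiet].
/koxuzovzaboez/: /z/ is a voiced obstruent in word-final position, so it devoices to [s]. → [koxuzovzaboes].
/idmuhebfemaboheed/: /d/ is a voiced obstruent in word-final position, so it devoices to [t]. → [idmuhebfemaboheet].

tufekegjuxasgiet, koxuzovzaboes, idmuhebfemaboheet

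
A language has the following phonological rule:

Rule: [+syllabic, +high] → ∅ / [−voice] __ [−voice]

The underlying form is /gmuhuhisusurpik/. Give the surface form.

/u/ is a high vowel flanked by voiceless consonants /h/ and /h/, so it deletes.
/i/ is a high vowel flanked by voiceless consonants /h/ and /s/, so it deletes.
/u/ is a high vowel flanked by voiceless consonants /s/ and /s/, so it deletes.
/i/ is a high vowel flanked by voiceless consonants /p/ and /k/, so it deletes.
Surface form: [gmuhhssurpk].

gmuhhssurpk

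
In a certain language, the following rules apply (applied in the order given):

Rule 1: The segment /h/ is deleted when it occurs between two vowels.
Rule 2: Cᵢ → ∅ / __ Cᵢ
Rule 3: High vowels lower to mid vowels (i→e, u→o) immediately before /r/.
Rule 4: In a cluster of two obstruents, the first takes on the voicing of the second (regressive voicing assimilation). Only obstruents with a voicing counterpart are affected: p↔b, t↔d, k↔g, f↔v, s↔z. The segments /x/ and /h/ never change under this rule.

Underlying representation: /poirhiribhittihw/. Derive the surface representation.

Rule 1 (intervocalic h-deletion): no segment meets the environment; /poirhiribhittihw/ is unchanged.
Rule 2 (degemination): /tt/ is a geminate; the first /t/ deletes. /poirhiribhittihw/ → poirhiribhitihw.
Rule 3 (pre-rhotic lowering): /i/ is a high vowel immediately before /r/, so it lowers to [e]. /i/ is a high vowel immediately before /r/, so it lowers to [e]. /poirhiribhitihw/ → poerheribhitihw.
Rule 4 (regressive voicing assimilation): /b/ precedes the voiceless obstruent /h/, so it devoices to [p] by assimilation. /poerheribhitihw/ → poerheriphitihw.

poerheriphitihw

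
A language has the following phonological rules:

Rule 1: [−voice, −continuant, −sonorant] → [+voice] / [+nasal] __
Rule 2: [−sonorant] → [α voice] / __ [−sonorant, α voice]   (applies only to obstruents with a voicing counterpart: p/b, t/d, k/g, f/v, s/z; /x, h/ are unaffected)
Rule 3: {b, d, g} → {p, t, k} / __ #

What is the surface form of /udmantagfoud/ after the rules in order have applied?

udmandakfout

Rule 1 (post-nasal voicing): /t/ is a voiceless stop immediately after the nasal /n/, so it voices to [d]. /udmantagfoud/ → udmandagfoud.
Rule 2 (regressive voicing assimilation): /g/ precedes the voiceless obstruent /f/, so it devoices to [k] by assimilation. /udmandagfoud/ → udmandakfoud.
Rule 3 (final devoicing): /d/ is a voiced stop in word-final position, so it devoices to [t]. /udmandakfoud/ → udmandakfout.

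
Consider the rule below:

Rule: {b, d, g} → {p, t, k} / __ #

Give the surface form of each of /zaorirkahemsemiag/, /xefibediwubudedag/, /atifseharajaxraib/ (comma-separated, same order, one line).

/zaorirkahemsemiag/: /g/ is a voiced stop in word-final position, so it devoices to [k]. → [zaorirkahemsemiak].
/xefibediwubudedag/: /g/ is a voiced stop in word-final position, so it devoices to [k]. → [xefibediwubudedak].
/atifseharajaxraib/: /b/ is a voiced stop in word-final position, so it devoices to [p]. → [atifseharajaxraip].

zaorirkahemsemiak, xefibediwubudedak, atifseharajaxraip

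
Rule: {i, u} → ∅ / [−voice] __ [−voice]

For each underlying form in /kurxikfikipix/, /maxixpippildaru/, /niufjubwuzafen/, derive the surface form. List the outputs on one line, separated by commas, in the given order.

/kurxikfikipix/: /i/ is a high vowel flanked by voiceless consonants /x/ and /k/, so it deletes. /i/ is a high vowel flanked by voiceless consonants /f/ and /k/, so it deletes. /i/ is a high vowel flanked by voiceless consonants /k/ and /p/, so it deletes. /i/ is a high vowel flanked by voiceless consonants /p/ and /x/, so it deletes. → [kurxkfkpx].
/maxixpippildaru/: /i/ is a high vowel flanked by voiceless consonants /x/ and /x/, so it deletes. /i/ is a high vowel flanked by voiceless consonants /p/ and /p/, so it deletes. → [maxxpppildaru].
/niufjubwuzafen/: the rule's environment is not met; surfaces unchanged as [niufjubwuzafen].

kurxkfkpx, maxxpppildaru, niufjubwuzafen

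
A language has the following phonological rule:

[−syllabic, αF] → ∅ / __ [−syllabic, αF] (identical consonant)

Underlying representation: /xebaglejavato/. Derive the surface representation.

xebaglejavato

No segment of /xebaglejavato/ meets the structural description of the rule, so the form surfaces unchanged.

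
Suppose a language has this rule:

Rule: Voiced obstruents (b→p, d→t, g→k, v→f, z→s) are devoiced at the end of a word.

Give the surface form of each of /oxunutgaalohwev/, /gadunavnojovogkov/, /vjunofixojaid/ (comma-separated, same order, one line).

/oxunutgaalohwev/: /v/ is a voiced obstruent in word-final position, so it devoices to [f]. → [oxunutgaalohwef].
/gadunavnojovogkov/: /v/ is a voiced obstruent in word-final position, so it devoices to [f]. → [gadunavnojovogkof].
/vjunofixojaid/: /d/ is a voiced obstruent in word-final position, so it devoices to [t]. → [vjunofixojait].

oxunutgaalohwef, gadunavnojovogkof, vjunofixojait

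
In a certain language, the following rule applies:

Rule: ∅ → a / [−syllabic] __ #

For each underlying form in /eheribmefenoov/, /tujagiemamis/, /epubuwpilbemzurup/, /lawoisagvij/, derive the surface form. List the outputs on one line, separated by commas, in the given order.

eheribmefenoova, tujagiemamisa, epubuwpilbemzurupa, lawoisagvija

/eheribmefenoov/: the form ends in the consonant /v/, so [a] is inserted word-finally. → [eheribmefenoova].
/tujagiemamis/: the form ends in the consonant /s/, so [a] is inserted word-finally. → [tujagiemamisa].
/epubuwpilbemzurup/: the form ends in the consonant /p/, so [a] is inserted word-finally. → [epubuwpilbemzurupa].
/lawoisagvij/: the form ends in the consonant /j/, so [a] is inserted word-finally. → [lawoisagvija].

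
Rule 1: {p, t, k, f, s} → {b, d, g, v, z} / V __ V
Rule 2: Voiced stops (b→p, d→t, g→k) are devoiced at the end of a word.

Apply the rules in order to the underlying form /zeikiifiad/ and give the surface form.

Rule 1 (intervocalic voicing): /k/ is a voiceless obstruent between vowels /i/ and /i/, so it voices to [g]. /f/ is a voiceless obstruent between vowels /i/ and /i/, so it voices to [v]. /zeikiifiad/ → zeigiiviad.
Rule 2 (final devoicing): /d/ is a voiced stop in word-final position, so it devoices to [t]. /zeigiiviad/ → zeigiiviat.

zeigiiviat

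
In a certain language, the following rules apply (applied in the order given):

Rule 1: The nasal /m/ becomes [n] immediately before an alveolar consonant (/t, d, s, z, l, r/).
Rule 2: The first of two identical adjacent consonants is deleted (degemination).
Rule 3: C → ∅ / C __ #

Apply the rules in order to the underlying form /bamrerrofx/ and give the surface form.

banrerof

Rule 1 (nasal place assimilation): /m/ precedes the alveolar consonant /r/, so it assimilates in place to [n]. /bamrerrofx/ → banrerrofx.
Rule 2 (degemination): /rr/ is a geminate; the first /r/ deletes. /banrerrofx/ → banrerofx.
Rule 3 (final cluster simplification): /x/ is the second consonant of a word-final cluster /fx/, so it deletes. /banrerofx/ → banrerof.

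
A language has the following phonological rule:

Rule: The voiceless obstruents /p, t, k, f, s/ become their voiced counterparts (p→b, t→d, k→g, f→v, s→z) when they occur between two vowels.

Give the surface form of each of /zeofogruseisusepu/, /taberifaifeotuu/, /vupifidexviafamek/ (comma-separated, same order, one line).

/zeofogruseisusepu/: /f/ is a voiceless obstruent between vowels /o/ and /o/, so it voices to [v]. /s/ is a voiceless obstruent between vowels /u/ and /e/, so it voices to [z]. /s/ is a voiceless obstruent between vowels /i/ and /u/, so it voices to [z]. /s/ is a voiceless obstruent between vowels /u/ and /e/, so it voices to [z]. /p/ is a voiceless obstruent between vowels /e/ and /u/, so it voices to [b]. → [zeovogruzeizuzebu].
/taberifaifeotuu/: /f/ is a voiceless obstruent between vowels /i/ and /a/, so it voices to [v]. /f/ is a voiceless obstruent between vowels /i/ and /e/, so it voices to [v]. /t/ is a voiceless obstruent between vowels /o/ and /u/, so it voices to [d]. → [taberivaiveoduu].
/vupifidexviafamek/: /p/ is a voiceless obstruent between vowels /u/ and /i/, so it voices to [b]. /f/ is a voiceless obstruent between vowels /i/ and /i/, so it voices to [v]. /f/ is a voiceless obstruent between vowels /a/ and /a/, so it voices to [v]. → [vubividexviavamek].

zeovogruzeizuzebu, taberivaiveoduu, vubividexviavamek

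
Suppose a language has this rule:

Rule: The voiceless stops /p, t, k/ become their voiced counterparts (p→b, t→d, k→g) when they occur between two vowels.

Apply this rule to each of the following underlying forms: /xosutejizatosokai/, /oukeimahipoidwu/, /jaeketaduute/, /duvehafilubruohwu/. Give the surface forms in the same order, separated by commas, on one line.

xosudejizadosogai, ougeimahiboidwu, jaegedaduude, duvehafilubruohwu

/xosutejizatosokai/: /t/ is a voiceless stop between vowels /u/ and /e/, so it voices to [d]. /t/ is a voiceless stop between vowels /a/ and /o/, so it voices to [d]. /k/ is a voiceless stop between vowels /o/ and /a/, so it voices to [g]. → [xosudejizadosogai].
/oukeimahipoidwu/: /k/ is a voiceless stop between vowels /u/ and /e/, so it voices to [g]. /p/ is a voiceless stop between vowels /i/ and /o/, so it voices to [b]. → [ougeimahiboidwu].
/jaeketaduute/: /k/ is a voiceless stop between vowels /e/ and /e/, so it voices to [g]. /t/ is a voiceless stop between vowels /e/ and /a/, so it voices to [d]. /t/ is a voiceless stop between vowels /u/ and /e/, so it voices to [d]. → [jaegedaduude].
/duvehafilubruohwu/: the rule's environment is not met; surfaces unchanged as [duvehafilubruohwu].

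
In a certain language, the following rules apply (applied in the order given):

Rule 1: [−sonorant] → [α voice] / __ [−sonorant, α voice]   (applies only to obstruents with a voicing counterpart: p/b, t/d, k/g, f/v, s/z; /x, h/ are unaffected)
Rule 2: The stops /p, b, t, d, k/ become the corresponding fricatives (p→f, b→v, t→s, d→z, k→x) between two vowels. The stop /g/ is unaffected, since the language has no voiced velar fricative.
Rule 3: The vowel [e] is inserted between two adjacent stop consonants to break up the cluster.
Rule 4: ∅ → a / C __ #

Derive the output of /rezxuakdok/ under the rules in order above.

Rule 1 (regressive voicing assimilation): /z/ precedes the voiceless obstruent /x/, so it devoices to [s] by assimilation. /k/ precedes the voiced obstruent /d/, so it voices to [g] by assimilation. /rezxuakdok/ → resxuagdok.
Rule 2 (intervocalic spirantization): no segment meets the environment; /resxuagdok/ is unchanged.
Rule 3 (stop-cluster e-epenthesis): /g/ and /d/ form a stop–stop cluster, so [e] is inserted between them. /resxuagdok/ → resxuagedok.
Rule 4 (final a-epenthesis): the form ends in the consonant /k/, so [a] is inserted word-finally. /resxuagedok/ → resxuagedoka.

resxuagedoka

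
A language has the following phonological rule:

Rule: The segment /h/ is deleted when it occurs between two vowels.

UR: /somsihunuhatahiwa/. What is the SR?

somsiunuataiwa

/h/ occurs between vowels /i/ and /u/, so it deletes.
/h/ occurs between vowels /u/ and /a/, so it deletes.
/h/ occurs between vowels /a/ and /i/, so it deletes.
Surface form: [somsiunuataiwa].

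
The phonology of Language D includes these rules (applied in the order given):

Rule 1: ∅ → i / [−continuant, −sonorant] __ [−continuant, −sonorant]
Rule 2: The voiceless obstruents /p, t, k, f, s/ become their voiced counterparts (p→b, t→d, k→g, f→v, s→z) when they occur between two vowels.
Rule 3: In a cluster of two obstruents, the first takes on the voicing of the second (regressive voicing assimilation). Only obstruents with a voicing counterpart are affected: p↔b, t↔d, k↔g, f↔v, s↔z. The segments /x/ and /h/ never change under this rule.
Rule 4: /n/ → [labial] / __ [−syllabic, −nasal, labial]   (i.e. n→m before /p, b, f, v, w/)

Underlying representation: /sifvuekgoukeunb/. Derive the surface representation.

sivvuegigougeumb

Rule 1 (stop-cluster i-epenthesis): /k/ and /g/ form a stop–stop cluster, so [i] is inserted between them. /sifvuekgoukeunb/ → sifvuekigoukeunb.
Rule 2 (intervocalic voicing): /k/ is a voiceless obstruent between vowels /e/ and /i/, so it voices to [g]. /k/ is a voiceless obstruent between vowels /u/ and /e/, so it voices to [g]. /sifvuekigoukeunb/ → sifvuegigougeunb.
Rule 3 (regressive voicing assimilation): /f/ precedes the voiced obstruent /v/, so it voices to [v] by assimilation. /sifvuegigougeunb/ → sivvuegigougeunb.
Rule 4 (nasal place assimilation): /n/ precedes the labial consonant /b/, so it assimilates in place to [m]. /sivvuegigougeunb/ → sivvuegigougeumb.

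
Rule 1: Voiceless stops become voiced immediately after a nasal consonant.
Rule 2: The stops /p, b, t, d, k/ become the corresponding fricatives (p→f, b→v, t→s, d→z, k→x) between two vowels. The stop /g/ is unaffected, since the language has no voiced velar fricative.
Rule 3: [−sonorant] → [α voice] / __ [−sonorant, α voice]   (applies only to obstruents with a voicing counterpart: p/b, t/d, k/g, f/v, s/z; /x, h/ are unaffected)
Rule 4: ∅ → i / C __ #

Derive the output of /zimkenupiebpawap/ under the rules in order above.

zimgenufieppawapi

Rule 1 (post-nasal voicing): /k/ is a voiceless stop immediately after the nasal /m/, so it voices to [g]. /zimkenupiebpawap/ → zimgenupiebpawap.
Rule 2 (intervocalic spirantization): /p/ is a stop between vowels /u/ and /i/, so it spirantizes to the fricative [f]. /zimgenupiebpawap/ → zimgenufiebpawap.
Rule 3 (regressive voicing assimilation): /b/ precedes the voiceless obstruent /p/, so it devoices to [p] by assimilation. /zimgenufiebpawap/ → zimgenufieppawap.
Rule 4 (final i-epenthesis): the form ends in the consonant /p/, so [i] is inserted word-finally. /zimgenufieppawap/ → zimgenufieppawapi.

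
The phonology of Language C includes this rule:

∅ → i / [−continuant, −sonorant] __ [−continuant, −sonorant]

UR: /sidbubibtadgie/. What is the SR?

/d/ and /b/ form a stop–stop cluster, so [i] is inserted between them.
/b/ and /t/ form a stop–stop cluster, so [i] is inserted between them.
/d/ and /g/ form a stop–stop cluster, so [i] is inserted between them.
Surface form: [sidibubibitadigie].

sidibubibitadigie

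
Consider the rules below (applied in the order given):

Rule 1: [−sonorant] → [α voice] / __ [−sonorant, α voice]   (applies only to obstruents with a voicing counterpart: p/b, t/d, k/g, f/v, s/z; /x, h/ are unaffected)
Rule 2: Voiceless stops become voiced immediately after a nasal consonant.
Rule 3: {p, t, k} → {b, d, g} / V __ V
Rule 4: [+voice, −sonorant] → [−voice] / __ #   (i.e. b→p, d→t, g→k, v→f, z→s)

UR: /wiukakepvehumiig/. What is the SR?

wiugagebvehumiik

Rule 1 (regressive voicing assimilation): /p/ precedes the voiced obstruent /v/, so it voices to [b] by assimilation. /wiukakepvehumiig/ → wiukakebvehumiig.
Rule 2 (post-nasal voicing): no segment meets the environment; /wiukakebvehumiig/ is unchanged.
Rule 3 (intervocalic voicing): /k/ is a voiceless stop between vowels /u/ and /a/, so it voices to [g]. /k/ is a voiceless stop between vowels /a/ and /e/, so it voices to [g]. /wiukakebvehumiig/ → wiugagebvehumiig.
Rule 4 (final devoicing): /g/ is a voiced obstruent in word-final position, so it devoices to [k]. /wiugagebvehumiig/ → wiugagebvehumiik.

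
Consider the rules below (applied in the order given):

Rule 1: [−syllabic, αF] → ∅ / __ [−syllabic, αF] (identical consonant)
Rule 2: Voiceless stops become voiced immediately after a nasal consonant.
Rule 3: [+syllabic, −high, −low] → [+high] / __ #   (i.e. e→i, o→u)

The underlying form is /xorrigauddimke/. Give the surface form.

xorigaudimgi

Rule 1 (degemination): /rr/ is a geminate; the first /r/ deletes. /dd/ is a geminate; the first /d/ deletes. /xorrigauddimke/ → xorigaudimke.
Rule 2 (post-nasal voicing): /k/ is a voiceless stop immediately after the nasal /m/, so it voices to [g]. /xorigaudimke/ → xorigaudimge.
Rule 3 (final vowel raising): /e/ is a mid vowel in word-final position, so it raises to [i]. /xorigaudimge/ → xorigaudimgi.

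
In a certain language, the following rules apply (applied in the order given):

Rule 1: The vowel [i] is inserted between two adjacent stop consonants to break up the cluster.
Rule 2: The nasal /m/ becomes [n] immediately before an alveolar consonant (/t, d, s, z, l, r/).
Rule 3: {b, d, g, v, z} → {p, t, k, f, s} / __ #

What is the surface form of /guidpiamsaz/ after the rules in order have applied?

guidipiansas

Rule 1 (stop-cluster i-epenthesis): /d/ and /p/ form a stop–stop cluster, so [i] is inserted between them. /guidpiamsaz/ → guidipiamsaz.
Rule 2 (nasal place assimilation): /m/ precedes the alveolar consonant /s/, so it assimilates in place to [n]. /guidipiamsaz/ → guidipiansaz.
Rule 3 (final devoicing): /z/ is a voiced obstruent in word-final position, so it devoices to [s]. /guidipiansaz/ → guidipiansas.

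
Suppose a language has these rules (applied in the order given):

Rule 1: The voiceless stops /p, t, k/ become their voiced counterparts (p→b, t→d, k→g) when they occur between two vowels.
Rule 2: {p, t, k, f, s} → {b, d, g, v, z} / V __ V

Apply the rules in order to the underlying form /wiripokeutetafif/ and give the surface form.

Rule 1 (intervocalic voicing): /p/ is a voiceless stop between vowels /i/ and /o/, so it voices to [b]. /k/ is a voiceless stop between vowels /o/ and /e/, so it voices to [g]. /t/ is a voiceless stop between vowels /u/ and /e/, so it voices to [d]. /t/ is a voiceless stop between vowels /e/ and /a/, so it voices to [d]. /wiripokeutetafif/ → wiribogeudedafif.
Rule 2 (intervocalic voicing): /f/ is a voiceless obstruent between vowels /a/ and /i/, so it voices to [v]. /wiribogeudedafif/ → wiribogeudedavif.

wiribogeudedavif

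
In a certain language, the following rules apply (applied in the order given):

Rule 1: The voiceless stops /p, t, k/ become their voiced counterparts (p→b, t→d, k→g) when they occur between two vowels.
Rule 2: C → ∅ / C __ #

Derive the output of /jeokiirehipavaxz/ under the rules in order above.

jeogiirehibavax

Rule 1 (intervocalic voicing): /k/ is a voiceless stop between vowels /o/ and /i/, so it voices to [g]. /p/ is a voiceless stop between vowels /i/ and /a/, so it voices to [b]. /jeokiirehipavaxz/ → jeogiirehibavaxz.
Rule 2 (final cluster simplification): /z/ is the second consonant of a word-final cluster /xz/, so it deletes. /jeogiirehibavaxz/ → jeogiirehibavax.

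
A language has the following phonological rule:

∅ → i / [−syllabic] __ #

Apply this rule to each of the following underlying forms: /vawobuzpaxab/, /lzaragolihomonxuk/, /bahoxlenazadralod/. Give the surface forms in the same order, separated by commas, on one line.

vawobuzpaxabi, lzaragolihomonxuki, bahoxlenazadralodi

/vawobuzpaxab/: the form ends in the consonant /b/, so [i] is inserted word-finally. → [vawobuzpaxabi].
/lzaragolihomonxuk/: the form ends in the consonant /k/, so [i] is inserted word-finally. → [lzaragolihomonxuki].
/bahoxlenazadralod/: the form ends in the consonant /d/, so [i] is inserted word-finally. → [bahoxlenazadralodi].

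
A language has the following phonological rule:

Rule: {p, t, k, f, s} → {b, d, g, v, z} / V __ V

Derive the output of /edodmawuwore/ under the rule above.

edodmawuwore

No segment of /edodmawuwore/ meets the structural description of the rule, so the form surfaces unchanged.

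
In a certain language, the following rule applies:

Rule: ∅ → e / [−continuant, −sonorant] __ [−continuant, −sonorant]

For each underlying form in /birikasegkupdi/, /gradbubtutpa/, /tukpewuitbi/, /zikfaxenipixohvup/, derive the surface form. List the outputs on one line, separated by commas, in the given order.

birikasegekupedi, gradebubetutepa, tukepewuitebi, zikfaxenipixohvup

/birikasegkupdi/: /g/ and /k/ form a stop–stop cluster, so [e] is inserted between them. /p/ and /d/ form a stop–stop cluster, so [e] is inserted between them. → [birikasegekupedi].
/gradbubtutpa/: /d/ and /b/ form a stop–stop cluster, so [e] is inserted between them. /b/ and /t/ form a stop–stop cluster, so [e] is inserted between them. /t/ and /p/ form a stop–stop cluster, so [e] is inserted between them. → [gradebubetutepa].
/tukpewuitbi/: /k/ and /p/ form a stop–stop cluster, so [e] is inserted between them. /t/ and /b/ form a stop–stop cluster, so [e] is inserted between them. → [tukepewuitebi].
/zikfaxenipixohvup/: the rule's environment is not met; surfaces unchanged as [zikfaxenipixohvup].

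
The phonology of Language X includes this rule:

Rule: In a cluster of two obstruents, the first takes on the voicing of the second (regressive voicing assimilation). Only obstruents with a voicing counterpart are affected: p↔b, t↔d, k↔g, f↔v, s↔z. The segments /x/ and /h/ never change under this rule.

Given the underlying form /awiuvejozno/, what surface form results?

No segment of /awiuvejozno/ meets the structural description of the rule, so the form surfaces unchanged.

awiuvejozno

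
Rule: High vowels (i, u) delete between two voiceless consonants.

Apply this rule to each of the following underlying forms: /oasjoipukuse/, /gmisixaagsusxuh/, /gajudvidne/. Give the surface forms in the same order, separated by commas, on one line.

oasjoipkse, gmisxaagssxh, gajudvidne

/oasjoipukuse/: /u/ is a high vowel flanked by voiceless consonants /p/ and /k/, so it deletes. /u/ is a high vowel flanked by voiceless consonants /k/ and /s/, so it deletes. → [oasjoipkse].
/gmisixaagsusxuh/: /i/ is a high vowel flanked by voiceless consonants /s/ and /x/, so it deletes. /u/ is a high vowel flanked by voiceless consonants /s/ and /s/, so it deletes. /u/ is a high vowel flanked by voiceless consonants /x/ and /h/, so it deletes. → [gmisxaagssxh].
/gajudvidne/: the rule's environment is not met; surfaces unchanged as [gajudvidne].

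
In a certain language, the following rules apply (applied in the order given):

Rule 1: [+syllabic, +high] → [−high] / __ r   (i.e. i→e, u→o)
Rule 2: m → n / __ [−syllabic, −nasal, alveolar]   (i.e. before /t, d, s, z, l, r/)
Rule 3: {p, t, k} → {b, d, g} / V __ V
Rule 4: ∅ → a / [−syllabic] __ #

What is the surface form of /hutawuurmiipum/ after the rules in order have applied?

Rule 1 (pre-rhotic lowering): /u/ is a high vowel immediately before /r/, so it lowers to [o]. /hutawuurmiipum/ → hutawuormiipum.
Rule 2 (nasal place assimilation): no segment meets the environment; /hutawuormiipum/ is unchanged.
Rule 3 (intervocalic voicing): /t/ is a voiceless stop between vowels /u/ and /a/, so it voices to [d]. /p/ is a voiceless stop between vowels /i/ and /u/, so it voices to [b]. /hutawuormiipum/ → hudawuormiibum.
Rule 4 (final a-epenthesis): the form ends in the consonant /m/, so [a] is inserted word-finally. /hudawuormiibum/ → hudawuormiibuma.

hudawuormiibuma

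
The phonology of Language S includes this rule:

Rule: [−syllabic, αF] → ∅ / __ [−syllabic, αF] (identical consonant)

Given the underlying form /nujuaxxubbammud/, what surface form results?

nujuaxubamud

/xx/ is a geminate; the first /x/ deletes.
/bb/ is a geminate; the first /b/ deletes.
/mm/ is a geminate; the first /m/ deletes.
The other instances of /n/, /j/, /x/, /b/, /m/, /d/ do not occur in the required environment and remain unchanged.
Surface form: [nujuaxubamud].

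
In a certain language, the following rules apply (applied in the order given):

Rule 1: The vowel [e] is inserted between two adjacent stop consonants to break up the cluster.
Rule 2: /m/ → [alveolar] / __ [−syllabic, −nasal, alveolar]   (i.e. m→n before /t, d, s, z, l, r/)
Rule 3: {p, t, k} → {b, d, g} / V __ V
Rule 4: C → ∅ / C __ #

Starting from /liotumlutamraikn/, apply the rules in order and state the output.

Rule 1 (stop-cluster e-epenthesis): no segment meets the environment; /liotumlutamraikn/ is unchanged.
Rule 2 (nasal place assimilation): /m/ precedes the alveolar consonant /l/, so it assimilates in place to [n]. /m/ precedes the alveolar consonant /r/, so it assimilates in place to [n]. /liotumlutamraikn/ → liotunlutanraikn.
Rule 3 (intervocalic voicing): /t/ is a voiceless stop between vowels /o/ and /u/, so it voices to [d]. /t/ is a voiceless stop between vowels /u/ and /a/, so it voices to [d]. /liotunlutanraikn/ → liodunludanraikn.
Rule 4 (final cluster simplification): /n/ is the second consonant of a word-final cluster /kn/, so it deletes. /liodunludanraikn/ → liodunludanraik.

liodunludanraik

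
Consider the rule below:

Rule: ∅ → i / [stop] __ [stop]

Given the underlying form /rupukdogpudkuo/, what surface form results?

/k/ and /d/ form a stop–stop cluster, so [i] is inserted between them.
/g/ and /p/ form a stop–stop cluster, so [i] is inserted between them.
/d/ and /k/ form a stop–stop cluster, so [i] is inserted between them.
Surface form: [rupukidogipudikuo].

rupukidogipudikuo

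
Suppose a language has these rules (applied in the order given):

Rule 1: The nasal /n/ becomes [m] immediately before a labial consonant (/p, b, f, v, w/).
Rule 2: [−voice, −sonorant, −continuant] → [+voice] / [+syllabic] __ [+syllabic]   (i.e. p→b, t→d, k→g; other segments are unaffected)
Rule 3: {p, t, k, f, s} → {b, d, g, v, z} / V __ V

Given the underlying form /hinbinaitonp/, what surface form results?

Rule 1 (nasal place assimilation): /n/ precedes the labial consonant /b/, so it assimilates in place to [m]. /n/ precedes the labial consonant /p/, so it assimilates in place to [m]. /hinbinaitonp/ → himbinaitomp.
Rule 2 (intervocalic voicing): /t/ is a voiceless stop between vowels /i/ and /o/, so it voices to [d]. /himbinaitomp/ → himbinaidomp.
Rule 3 (intervocalic voicing): no segment meets the environment; /himbinaidomp/ is unchanged.

himbinaidomp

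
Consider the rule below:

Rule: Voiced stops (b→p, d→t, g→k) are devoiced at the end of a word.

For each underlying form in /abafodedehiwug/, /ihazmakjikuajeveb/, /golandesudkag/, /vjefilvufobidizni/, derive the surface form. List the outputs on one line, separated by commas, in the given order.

abafodedehiwuk, ihazmakjikuajevep, golandesudkak, vjefilvufobidizni

/abafodedehiwug/: /g/ is a voiced stop in word-final position, so it devoices to [k]. → [abafodedehiwuk].
/ihazmakjikuajeveb/: /b/ is a voiced stop in word-final position, so it devoices to [p]. → [ihazmakjikuajevep].
/golandesudkag/: /g/ is a voiced stop in word-final position, so it devoices to [k]. → [golandesudkak].
/vjefilvufobidizni/: the rule's environment is not met; surfaces unchanged as [vjefilvufobidizni].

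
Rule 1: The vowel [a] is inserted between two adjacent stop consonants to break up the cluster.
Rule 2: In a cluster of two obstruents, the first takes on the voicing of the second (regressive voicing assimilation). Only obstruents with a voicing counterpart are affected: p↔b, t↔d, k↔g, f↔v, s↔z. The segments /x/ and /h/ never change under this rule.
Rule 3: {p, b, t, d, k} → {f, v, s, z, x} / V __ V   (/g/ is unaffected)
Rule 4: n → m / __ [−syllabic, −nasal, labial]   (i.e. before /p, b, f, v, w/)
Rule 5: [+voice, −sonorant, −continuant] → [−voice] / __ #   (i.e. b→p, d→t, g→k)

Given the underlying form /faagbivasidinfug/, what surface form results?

Rule 1 (stop-cluster a-epenthesis): /g/ and /b/ form a stop–stop cluster, so [a] is inserted between them. /faagbivasidinfug/ → faagabivasidinfug.
Rule 2 (regressive voicing assimilation): no segment meets the environment; /faagabivasidinfug/ is unchanged.
Rule 3 (intervocalic spirantization): /b/ is a stop between vowels /a/ and /i/, so it spirantizes to the fricative [v]. /d/ is a stop between vowels /i/ and /i/, so it spirantizes to the fricative [z]. /faagabivasidinfug/ → faagavivasizinfug.
Rule 4 (nasal place assimilation): /n/ precedes the labial consonant /f/, so it assimilates in place to [m]. /faagavivasizinfug/ → faagavivasizimfug.
Rule 5 (final devoicing): /g/ is a voiced stop in word-final position, so it devoices to [k]. /faagavivasizimfug/ → faagavivasizimfuk.

faagavivasizimfuk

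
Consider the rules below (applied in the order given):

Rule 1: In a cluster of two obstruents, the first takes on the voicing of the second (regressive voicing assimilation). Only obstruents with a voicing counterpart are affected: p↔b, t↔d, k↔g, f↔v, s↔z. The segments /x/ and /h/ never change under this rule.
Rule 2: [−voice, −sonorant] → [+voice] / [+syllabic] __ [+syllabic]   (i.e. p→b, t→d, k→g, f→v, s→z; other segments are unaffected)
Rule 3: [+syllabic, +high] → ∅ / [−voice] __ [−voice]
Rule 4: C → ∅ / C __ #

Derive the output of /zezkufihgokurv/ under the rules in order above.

Rule 1 (regressive voicing assimilation): /z/ precedes the voiceless obstruent /k/, so it devoices to [s] by assimilation. /zezkufihgokurv/ → zeskufihgokurv.
Rule 2 (intervocalic voicing): /f/ is a voiceless obstruent between vowels /u/ and /i/, so it voices to [v]. /k/ is a voiceless obstruent between vowels /o/ and /u/, so it voices to [g]. /zeskufihgokurv/ → zeskuvihgogurv.
Rule 3 (high vowel syncope): no segment meets the environment; /zeskuvihgogurv/ is unchanged.
Rule 4 (final cluster simplification): /v/ is the second consonant of a word-final cluster /rv/, so it deletes. /zeskuvihgogurv/ → zeskuvihgogur.

zeskuvihgogur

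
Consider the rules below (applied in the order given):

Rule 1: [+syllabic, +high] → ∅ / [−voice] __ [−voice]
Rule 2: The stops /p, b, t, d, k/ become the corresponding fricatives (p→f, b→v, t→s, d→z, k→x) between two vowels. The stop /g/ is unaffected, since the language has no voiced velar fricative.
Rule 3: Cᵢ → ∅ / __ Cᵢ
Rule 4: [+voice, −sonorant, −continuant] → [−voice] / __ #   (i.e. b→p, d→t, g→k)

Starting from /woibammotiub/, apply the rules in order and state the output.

woivamosiup

Rule 1 (high vowel syncope): no segment meets the environment; /woibammotiub/ is unchanged.
Rule 2 (intervocalic spirantization): /b/ is a stop between vowels /i/ and /a/, so it spirantizes to the fricative [v]. /t/ is a stop between vowels /o/ and /i/, so it spirantizes to the fricative [s]. /woibammotiub/ → woivammosiub.
Rule 3 (degemination): /mm/ is a geminate; the first /m/ deletes. /woivammosiub/ → woivamosiub.
Rule 4 (final devoicing): /b/ is a voiced stop in word-final position, so it devoices to [p]. /woivamosiub/ → woivamosiup.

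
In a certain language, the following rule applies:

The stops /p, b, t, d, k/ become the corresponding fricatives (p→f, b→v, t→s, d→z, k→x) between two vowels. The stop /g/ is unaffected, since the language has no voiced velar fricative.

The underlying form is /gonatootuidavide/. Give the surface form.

gonasoosuizavize

/t/ is a stop between vowels /a/ and /o/, so it spirantizes to the fricative [s].
/t/ is a stop between vowels /o/ and /u/, so it spirantizes to the fricative [s].
/d/ is a stop between vowels /i/ and /a/, so it spirantizes to the fricative [z].
/d/ is a stop between vowels /i/ and /e/, so it spirantizes to the fricative [z].
Surface form: [gonasoosuizavize].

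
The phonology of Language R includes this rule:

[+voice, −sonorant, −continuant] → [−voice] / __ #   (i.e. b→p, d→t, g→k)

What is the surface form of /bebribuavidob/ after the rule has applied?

/b/ is a voiced stop in word-final position, so it devoices to [p].
Surface form: [bebribuavidop].

bebribuavidop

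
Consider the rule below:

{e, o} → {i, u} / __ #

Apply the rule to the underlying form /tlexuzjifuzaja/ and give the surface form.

No segment of /tlexuzjifuzaja/ meets the structural description of the rule, so the form surfaces unchanged.

tlexuzjifuzaja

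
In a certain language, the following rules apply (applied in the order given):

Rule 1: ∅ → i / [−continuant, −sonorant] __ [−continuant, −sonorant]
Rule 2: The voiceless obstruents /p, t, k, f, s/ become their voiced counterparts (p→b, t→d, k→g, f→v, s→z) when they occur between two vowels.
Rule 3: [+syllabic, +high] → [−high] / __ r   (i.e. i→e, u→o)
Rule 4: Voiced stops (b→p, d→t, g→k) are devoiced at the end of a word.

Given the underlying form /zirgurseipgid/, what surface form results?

Rule 1 (stop-cluster i-epenthesis): /p/ and /g/ form a stop–stop cluster, so [i] is inserted between them. /zirgurseipgid/ → zirgurseipigid.
Rule 2 (intervocalic voicing): /p/ is a voiceless obstruent between vowels /i/ and /i/, so it voices to [b]. /zirgurseipigid/ → zirgurseibigid.
Rule 3 (pre-rhotic lowering): /i/ is a high vowel immediately before /r/, so it lowers to [e]. /u/ is a high vowel immediately before /r/, so it lowers to [o]. /zirgurseibigid/ → zergorseibigid.
Rule 4 (final devoicing): /d/ is a voiced stop in word-final position, so it devoices to [t]. /zergorseibigid/ → zergorseibigit.

zergorseibigit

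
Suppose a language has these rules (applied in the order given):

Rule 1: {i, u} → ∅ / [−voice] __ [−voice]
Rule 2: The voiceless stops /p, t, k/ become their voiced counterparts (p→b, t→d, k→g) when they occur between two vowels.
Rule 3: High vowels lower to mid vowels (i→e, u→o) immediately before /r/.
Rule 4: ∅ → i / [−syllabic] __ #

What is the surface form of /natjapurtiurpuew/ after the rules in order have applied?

natjabortiorpuewi

Rule 1 (high vowel syncope): no segment meets the environment; /natjapurtiurpuew/ is unchanged.
Rule 2 (intervocalic voicing): /p/ is a voiceless stop between vowels /a/ and /u/, so it voices to [b]. /natjapurtiurpuew/ → natjaburtiurpuew.
Rule 3 (pre-rhotic lowering): /u/ is a high vowel immediately before /r/, so it lowers to [o]. /u/ is a high vowel immediately before /r/, so it lowers to [o]. /natjaburtiurpuew/ → natjabortiorpuew.
Rule 4 (final i-epenthesis): the form ends in the consonant /w/, so [i] is inserted word-finally. /natjabortiorpuew/ → natjabortiorpuewi.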